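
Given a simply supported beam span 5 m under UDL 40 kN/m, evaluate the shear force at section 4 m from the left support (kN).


R_A = w * L / 2 = 40 * 5 / 2 = 100.0 kN
V(x) = R_A - w * x = 100.0 - 40 * 4
= -60.0 kN

-60.0 kN


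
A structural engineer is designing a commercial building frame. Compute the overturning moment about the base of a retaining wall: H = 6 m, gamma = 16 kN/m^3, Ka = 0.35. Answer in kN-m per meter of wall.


Pa = 0.5 * Ka * gamma * H^2
= 0.5 * 0.35 * 16 * 6^2
= 100.8 kN/m
Arm = H / 3 = 6 / 3 = 2.0 m
Mo = Pa * arm = Pa * H / 3 = 100.8 * 6 / 3 = 201.6 kN-m/m

201.6 kN-m/m


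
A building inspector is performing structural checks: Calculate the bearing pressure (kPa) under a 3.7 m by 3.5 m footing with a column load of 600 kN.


A = 3.7 * 3.5 = 12.95 m^2
q = P / A = 600 / 12.95
= 46.332 kPa

46.332 kPa


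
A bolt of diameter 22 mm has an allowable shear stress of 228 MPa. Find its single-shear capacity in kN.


A = pi * d^2 / 4 = pi * 22^2 / 4 = 380.1327 mm^2
V = f_v * A / 1000 = 228 * 380.1327 / 1000
= 86.6703 kN

86.6703 kN


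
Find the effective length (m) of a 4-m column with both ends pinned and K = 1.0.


L_eff = K * L
= 1.0 * 4
= 4.0 m

4.0 m


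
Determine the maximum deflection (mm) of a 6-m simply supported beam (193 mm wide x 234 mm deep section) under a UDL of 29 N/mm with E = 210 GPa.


I = 193 * 234^3 / 12 = 206074206.0 mm^4
L = 6000.0 mm, w = 29 N/mm, E = 210000.0 MPa
delta = 5 * w * L^4 / (384 * E * I)
= 5 * 29 * 6000.0^4 / (384 * 210000.0 * 206074206.0)
= 11.3083 mm

11.3083 mm


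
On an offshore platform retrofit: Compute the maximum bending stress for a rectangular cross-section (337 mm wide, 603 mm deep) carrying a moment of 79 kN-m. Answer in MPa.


I = b * h^3 / 12 = 337 * 603^3 / 12 = 6157445708.25 mm^4
y = h / 2 = 603 / 2 = 301.5 mm
M = 79 kN-m = 79000000.0 N-mm
sigma = M * y / I = 79000000.0 * 301.5 / 6157445708.25
= 3.87 MPa

3.87 MPa


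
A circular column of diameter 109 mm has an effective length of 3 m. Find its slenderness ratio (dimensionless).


Radius of gyration r = d / 4 = 109 / 4 = 27.25 mm
L_eff = 3000.0 mm
Slenderness ratio = L / r = 3000.0 / 27.25 = 110.09 (dimensionless)

110.09 (dimensionless)


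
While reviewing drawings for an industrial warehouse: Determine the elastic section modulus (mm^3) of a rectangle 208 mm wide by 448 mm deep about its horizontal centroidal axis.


S = b * h^2 / 6
= 208 * 448^2 / 6
= 208 * 200704 / 6
= 6957738.67 mm^3

6957738.67 mm^3


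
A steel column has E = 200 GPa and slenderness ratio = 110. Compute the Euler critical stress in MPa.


sigma_cr = pi^2 * E / lambda^2
= 9.8696 * 200000.0 / 110^2
= 9.8696 * 200000.0 / 12100
= 163.134 MPa

163.134 MPa


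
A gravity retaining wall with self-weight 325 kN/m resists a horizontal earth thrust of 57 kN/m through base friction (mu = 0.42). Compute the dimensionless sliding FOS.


Resisting force = mu * W = 0.42 * 325 = 136.5 kN/m
FOS = Resisting / Driving = 136.5 / 57
= 2.3947 (dimensionless)

2.3947 (dimensionless)


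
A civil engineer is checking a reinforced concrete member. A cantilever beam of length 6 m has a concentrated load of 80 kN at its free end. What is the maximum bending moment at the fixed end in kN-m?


For a cantilever with a point load at the free end:
M_max = P * L = 80 * 6 = 480 kN-m

480 kN-m


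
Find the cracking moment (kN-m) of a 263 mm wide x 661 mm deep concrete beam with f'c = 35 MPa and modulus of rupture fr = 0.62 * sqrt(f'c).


fr = 0.62 * sqrt(35) = 0.62 * 5.9161 = 3.668 MPa
I = 263 * 661^3 / 12 = 6329638116.92 mm^4
y_t = 330.5 mm
M_cr = fr * I / y_t = 3.668 * 6329638116.92 / 330.5 N-mm
= 70.2479 kN-m

70.2479 kN-m


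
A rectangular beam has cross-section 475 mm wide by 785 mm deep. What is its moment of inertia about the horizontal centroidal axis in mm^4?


I = b * h^3 / 12
= 475 * 785^3 / 12
= 475 * 483736625 / 12
= 19147908072.92 mm^4

19147908072.92 mm^4


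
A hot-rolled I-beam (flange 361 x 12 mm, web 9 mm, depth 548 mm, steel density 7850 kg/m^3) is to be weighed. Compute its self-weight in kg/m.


A_flanges = 2 * 361 * 12 = 8664 mm^2
A_web = (548 - 2 * 12) * 9 = 4716 mm^2
A_total = 8664 + 4716 = 13380 mm^2 = 0.013380 m^2
Weight = rho * A = 7850 * 0.013380 = 105.033 kg/m

105.033 kg/m


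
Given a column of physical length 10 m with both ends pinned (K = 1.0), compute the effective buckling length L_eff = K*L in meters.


L_eff = K * L
= 1.0 * 10
= 10.0 m

10.0 m


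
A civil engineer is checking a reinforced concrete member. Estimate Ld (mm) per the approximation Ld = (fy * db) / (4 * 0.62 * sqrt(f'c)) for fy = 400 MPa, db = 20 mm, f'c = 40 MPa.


Ld = (fy * db) / (4 * 0.62 * sqrt(f'c))
= (400 * 20) / (4 * 0.62 * sqrt(40))
= 8000 / 15.6849
= 510.04 mm

510.04 mm


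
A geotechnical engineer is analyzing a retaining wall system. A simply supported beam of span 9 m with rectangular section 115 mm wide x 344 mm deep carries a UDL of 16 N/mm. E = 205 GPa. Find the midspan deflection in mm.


I = 115 * 344^3 / 12 = 390114346.67 mm^4
L = 9000.0 mm, w = 16 N/mm, E = 205000.0 MPa
delta = 5 * w * L^4 / (384 * E * I)
= 5 * 16 * 9000.0^4 / (384 * 205000.0 * 390114346.67)
= 17.0916 mm

17.0916 mm


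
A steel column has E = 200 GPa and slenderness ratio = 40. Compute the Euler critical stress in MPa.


sigma_cr = pi^2 * E / lambda^2
= 9.8696 * 200000.0 / 40^2
= 9.8696 * 200000.0 / 1600
= 1233.7006 MPa

1233.7006 MPa


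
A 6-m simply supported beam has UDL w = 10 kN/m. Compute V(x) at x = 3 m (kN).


R_A = w * L / 2 = 10 * 6 / 2 = 30.0 kN
V(x) = R_A - w * x = 30.0 - 10 * 3
= 0.0 kN

0.0 kN


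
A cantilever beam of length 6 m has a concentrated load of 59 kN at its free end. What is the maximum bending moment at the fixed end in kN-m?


For a cantilever with a point load at the free end:
M_max = P * L = 59 * 6 = 354 kN-m

354 kN-m


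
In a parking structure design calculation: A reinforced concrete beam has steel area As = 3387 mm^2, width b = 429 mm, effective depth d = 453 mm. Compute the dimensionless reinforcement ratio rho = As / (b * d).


rho = As / (b * d)
= 3387 / (429 * 453)
= 3387 / 194337
= 0.017428 (dimensionless)

0.017428 (dimensionless)


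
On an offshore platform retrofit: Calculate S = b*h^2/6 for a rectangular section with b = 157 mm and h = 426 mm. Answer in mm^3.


S = b * h^2 / 6
= 157 * 426^2 / 6
= 157 * 181476 / 6
= 4748622.0 mm^3

4748622.0 mm^3


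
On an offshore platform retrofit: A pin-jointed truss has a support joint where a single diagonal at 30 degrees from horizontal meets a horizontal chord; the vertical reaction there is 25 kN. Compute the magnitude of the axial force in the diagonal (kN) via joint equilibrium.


At the joint, only the diagonal has a vertical component, so vertical equilibrium gives:
F * sin(30) = 25
F = 25 / sin(30)
= 25 / 0.5
= 50.0 kN

50.0 kN


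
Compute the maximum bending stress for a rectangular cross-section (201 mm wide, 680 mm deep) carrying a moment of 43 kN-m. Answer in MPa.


I = b * h^3 / 12 = 201 * 680^3 / 12 = 5266736000.0 mm^4
y = h / 2 = 680 / 2 = 340.0 mm
M = 43 kN-m = 43000000.0 N-mm
sigma = M * y / I = 43000000.0 * 340.0 / 5266736000.0
= 2.78 MPa

2.78 MPa


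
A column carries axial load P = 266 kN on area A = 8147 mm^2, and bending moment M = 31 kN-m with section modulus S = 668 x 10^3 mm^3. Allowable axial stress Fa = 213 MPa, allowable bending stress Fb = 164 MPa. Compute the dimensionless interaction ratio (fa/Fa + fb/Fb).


f_a = P / A = 266000.0 / 8147 = 32.6501 MPa
f_b = M / S = 31000000.0 / 668000.0 = 46.4072 MPa
Ratio = f_a / Fa + f_b / Fb
= 32.6501 / 213 + 46.4072 / 164
= 0.4363 (dimensionless)

0.4363 (dimensionless)


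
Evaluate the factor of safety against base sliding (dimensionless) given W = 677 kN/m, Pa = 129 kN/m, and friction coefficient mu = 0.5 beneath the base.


Resisting force = mu * W = 0.5 * 677 = 338.5 kN/m
FOS = Resisting / Driving = 338.5 / 129
= 2.624 (dimensionless)

2.624 (dimensionless)


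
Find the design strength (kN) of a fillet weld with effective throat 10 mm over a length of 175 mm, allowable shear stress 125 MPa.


Strength = throat * length * allowable stress
= 10 * 175 * 125 N
= 218750 N
= 218.75 kN

218.75 kN


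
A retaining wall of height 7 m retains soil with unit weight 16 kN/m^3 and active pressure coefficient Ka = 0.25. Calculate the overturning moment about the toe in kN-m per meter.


Pa = 0.5 * Ka * gamma * H^2
= 0.5 * 0.25 * 16 * 7^2
= 98.0 kN/m
Arm = H / 3 = 7 / 3 = 2.3333 m
Mo = Pa * arm = Pa * H / 3 = 98.0 * 7 / 3 = 228.6667 kN-m/m

228.6667 kN-m/m


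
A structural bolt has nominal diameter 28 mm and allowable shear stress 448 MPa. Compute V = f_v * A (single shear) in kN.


A = pi * d^2 / 4 = pi * 28^2 / 4 = 615.7522 mm^2
V = f_v * A / 1000 = 448 * 615.7522 / 1000
= 275.857 kN

275.857 kN


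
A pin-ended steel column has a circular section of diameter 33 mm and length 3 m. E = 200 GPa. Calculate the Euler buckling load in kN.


I = pi * d^4 / 64 = 58213.76 mm^4
L = 3000.0 mm
P_cr = pi^2 * E * I / L^2
= 9.8696 * 200000.0 * 58213.76 / 3000.0^2
= 12767.71 N = 12.7677 kN

12.7677 kN


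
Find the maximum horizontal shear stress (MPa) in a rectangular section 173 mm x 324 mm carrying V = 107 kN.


A = b * h = 173 * 324 = 56052 mm^2
V = 107 kN = 107000.0 N
tau_max = 1.5 * V / A = 1.5 * 107000.0 / 56052
= 2.8634 MPa

2.8634 MPa


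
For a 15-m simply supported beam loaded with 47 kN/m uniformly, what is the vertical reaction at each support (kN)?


Total load = w * L = 47 * 15 = 705 kN
By symmetry, each reaction R = total / 2 = 705 / 2 = 352.5 kN

352.5 kN


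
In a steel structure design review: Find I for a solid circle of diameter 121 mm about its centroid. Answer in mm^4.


r = d / 2 = 121 / 2 = 60.5 mm
I = pi * r^4 / 4 = pi * 60.5^4 / 4
= 10522316.97 mm^4

10522316.97 mm^4


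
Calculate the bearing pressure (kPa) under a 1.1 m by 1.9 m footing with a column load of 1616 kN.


A = 1.1 * 1.9 = 2.09 m^2
q = P / A = 1616 / 2.09
= 773.2057 kPa

773.2057 kPa


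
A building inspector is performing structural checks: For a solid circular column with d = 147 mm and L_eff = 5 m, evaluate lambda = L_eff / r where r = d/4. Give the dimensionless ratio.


Radius of gyration r = d / 4 = 147 / 4 = 36.75 mm
L_eff = 5000.0 mm
Slenderness ratio = L / r = 5000.0 / 36.75 = 136.05 (dimensionless)

136.05 (dimensionless)


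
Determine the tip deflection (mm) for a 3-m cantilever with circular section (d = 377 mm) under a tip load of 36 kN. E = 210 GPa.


I = pi * d^4 / 64 = pi * 377^4 / 64 = 991597217.73 mm^4
L = 3000.0 mm, P = 36000.0 N, E = 210000.0 MPa
delta = P * L^3 / (3 * E * I)
= 36000.0 * 3000.0^3 / (3 * 210000.0 * 991597217.73)
= 1.5559 mm

1.5559 mm


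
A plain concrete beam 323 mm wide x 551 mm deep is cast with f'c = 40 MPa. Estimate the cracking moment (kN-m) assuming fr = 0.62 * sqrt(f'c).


fr = 0.62 * sqrt(40) = 0.62 * 6.3246 = 3.9212 MPa
I = 323 * 551^3 / 12 = 4502731731.08 mm^4
y_t = 275.5 mm
M_cr = fr * I / y_t = 3.9212 * 4502731731.08 / 275.5 N-mm
= 64.0879 kN-m

64.0879 kN-m


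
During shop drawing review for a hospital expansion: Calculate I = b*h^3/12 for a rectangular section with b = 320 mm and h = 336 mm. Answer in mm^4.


I = b * h^3 / 12
= 320 * 336^3 / 12
= 320 * 37933056 / 12
= 1011548160.0 mm^4

1011548160.0 mm^4


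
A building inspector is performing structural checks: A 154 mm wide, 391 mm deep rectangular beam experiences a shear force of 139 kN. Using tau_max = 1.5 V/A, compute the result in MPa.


A = b * h = 154 * 391 = 60214 mm^2
V = 139 kN = 139000.0 N
tau_max = 1.5 * V / A = 1.5 * 139000.0 / 60214
= 3.4626 MPa

3.4626 MPa


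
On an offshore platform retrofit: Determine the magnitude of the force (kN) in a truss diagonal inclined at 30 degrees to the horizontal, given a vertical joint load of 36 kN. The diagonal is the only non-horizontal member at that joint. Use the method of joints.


At the joint, only the diagonal has a vertical component, so vertical equilibrium gives:
F * sin(30) = 36
F = 36 / sin(30)
= 36 / 0.5
= 72.0 kN

72.0 kN


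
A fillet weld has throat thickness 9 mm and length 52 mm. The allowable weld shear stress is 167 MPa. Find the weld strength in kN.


Strength = throat * length * allowable stress
= 9 * 52 * 167 N
= 78156 N
= 78.16 kN

78.16 kN


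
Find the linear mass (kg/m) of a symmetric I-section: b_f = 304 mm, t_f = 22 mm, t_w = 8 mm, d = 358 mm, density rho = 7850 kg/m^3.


A_flanges = 2 * 304 * 22 = 13376 mm^2
A_web = (358 - 2 * 22) * 8 = 2512 mm^2
A_total = 13376 + 2512 = 15888 mm^2 = 0.015888 m^2
Weight = rho * A = 7850 * 0.015888 = 124.7208 kg/m

124.7208 kg/m


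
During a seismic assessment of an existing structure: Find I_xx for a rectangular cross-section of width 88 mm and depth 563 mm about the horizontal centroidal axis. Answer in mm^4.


I = b * h^3 / 12
= 88 * 563^3 / 12
= 88 * 178453547 / 12
= 1308659344.67 mm^4

1308659344.67 mm^4


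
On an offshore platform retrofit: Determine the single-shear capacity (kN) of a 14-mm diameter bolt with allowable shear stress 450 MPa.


A = pi * d^2 / 4 = pi * 14^2 / 4 = 153.938 mm^2
V = f_v * A / 1000 = 450 * 153.938 / 1000
= 69.2721 kN

69.2721 kN


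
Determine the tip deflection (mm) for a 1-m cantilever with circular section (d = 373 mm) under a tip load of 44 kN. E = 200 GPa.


I = pi * d^4 / 64 = pi * 373^4 / 64 = 950178558.36 mm^4
L = 1000.0 mm, P = 44000.0 N, E = 200000.0 MPa
delta = P * L^3 / (3 * E * I)
= 44000.0 * 1000.0^3 / (3 * 200000.0 * 950178558.36)
= 0.0772 mm

0.0772 mm


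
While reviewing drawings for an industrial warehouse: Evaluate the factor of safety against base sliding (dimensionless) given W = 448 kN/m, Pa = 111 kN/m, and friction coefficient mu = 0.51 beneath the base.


Resisting force = mu * W = 0.51 * 448 = 228.48 kN/m
FOS = Resisting / Driving = 228.48 / 111
= 2.0584 (dimensionless)

2.0584 (dimensionless)


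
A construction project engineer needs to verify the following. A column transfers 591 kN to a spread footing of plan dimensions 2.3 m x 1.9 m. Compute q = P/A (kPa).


A = 2.3 * 1.9 = 4.37 m^2
q = P / A = 591 / 4.37
= 135.2403 kPa

135.2403 kPa


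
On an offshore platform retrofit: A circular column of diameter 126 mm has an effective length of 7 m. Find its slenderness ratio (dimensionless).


Radius of gyration r = d / 4 = 126 / 4 = 31.5 mm
L_eff = 7000.0 mm
Slenderness ratio = L / r = 7000.0 / 31.5 = 222.22 (dimensionless)

222.22 (dimensionless)


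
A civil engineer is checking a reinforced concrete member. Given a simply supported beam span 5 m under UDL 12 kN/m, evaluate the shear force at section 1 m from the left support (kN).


R_A = w * L / 2 = 12 * 5 / 2 = 30.0 kN
V(x) = R_A - w * x = 30.0 - 12 * 1
= 18.0 kN

18.0 kN


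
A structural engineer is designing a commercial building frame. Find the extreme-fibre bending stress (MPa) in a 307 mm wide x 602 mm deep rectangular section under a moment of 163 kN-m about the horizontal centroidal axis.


I = b * h^3 / 12 = 307 * 602^3 / 12 = 5581444404.67 mm^4
y = h / 2 = 602 / 2 = 301.0 mm
M = 163 kN-m = 163000000.0 N-mm
sigma = M * y / I = 163000000.0 * 301.0 / 5581444404.67
= 8.79 MPa

8.79 MPa


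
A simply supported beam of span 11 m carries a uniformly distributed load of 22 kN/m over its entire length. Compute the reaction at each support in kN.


Total load = w * L = 22 * 11 = 242 kN
By symmetry, each reaction R = total / 2 = 242 / 2 = 121.0 kN

121.0 kN


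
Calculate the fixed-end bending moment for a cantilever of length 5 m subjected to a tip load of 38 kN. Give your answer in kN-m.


For a cantilever with a point load at the free end:
M_max = P * L = 38 * 5 = 190 kN-m

190 kN-m


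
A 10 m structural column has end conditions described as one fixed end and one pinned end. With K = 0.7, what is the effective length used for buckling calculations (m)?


L_eff = K * L
= 0.7 * 10
= 7.0 m

7.0 m


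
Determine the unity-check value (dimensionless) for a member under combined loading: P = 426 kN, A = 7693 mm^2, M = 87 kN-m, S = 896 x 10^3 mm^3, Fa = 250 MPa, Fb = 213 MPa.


f_a = P / A = 426000.0 / 7693 = 55.375 MPa
f_b = M / S = 87000000.0 / 896000.0 = 97.0982 MPa
Ratio = f_a / Fa + f_b / Fb
= 55.375 / 250 + 97.0982 / 213
= 0.6774 (dimensionless)

0.6774 (dimensionless)


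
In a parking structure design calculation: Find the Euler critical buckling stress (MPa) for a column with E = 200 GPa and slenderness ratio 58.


sigma_cr = pi^2 * E / lambda^2
= 9.8696 * 200000.0 / 58^2
= 9.8696 * 200000.0 / 3364
= 586.7779 MPa

586.7779 MPa


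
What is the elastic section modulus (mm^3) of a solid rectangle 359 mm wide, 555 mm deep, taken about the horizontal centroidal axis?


S = b * h^2 / 6
= 359 * 555^2 / 6
= 359 * 308025 / 6
= 18430162.5 mm^3

18430162.5 mm^3


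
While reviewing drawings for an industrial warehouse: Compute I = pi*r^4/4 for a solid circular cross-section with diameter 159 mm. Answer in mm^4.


r = d / 2 = 159 / 2 = 79.5 mm
I = pi * r^4 / 4 = pi * 79.5^4 / 4
= 31373169.51 mm^4

31373169.51 mm^4


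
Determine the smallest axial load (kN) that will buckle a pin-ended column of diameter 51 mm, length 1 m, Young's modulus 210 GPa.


I = pi * d^4 / 64 = 332086.03 mm^4
L = 1000.0 mm
P_cr = pi^2 * E * I / L^2
= 9.8696 * 210000.0 * 332086.03 / 1000.0^2
= 688287.12 N = 688.2871 kN

688.2871 kN


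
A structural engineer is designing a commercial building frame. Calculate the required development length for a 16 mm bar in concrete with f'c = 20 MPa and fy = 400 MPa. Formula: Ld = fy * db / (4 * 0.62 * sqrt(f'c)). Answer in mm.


Ld = (fy * db) / (4 * 0.62 * sqrt(f'c))
= (400 * 16) / (4 * 0.62 * sqrt(20))
= 6400 / 11.0909
= 577.05 mm

577.05 mm


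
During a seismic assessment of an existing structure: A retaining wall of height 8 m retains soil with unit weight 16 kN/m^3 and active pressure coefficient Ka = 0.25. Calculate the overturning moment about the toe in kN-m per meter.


Pa = 0.5 * Ka * gamma * H^2
= 0.5 * 0.25 * 16 * 8^2
= 128.0 kN/m
Arm = H / 3 = 8 / 3 = 2.6667 m
Mo = Pa * arm = Pa * H / 3 = 128.0 * 8 / 3 = 341.3333 kN-m/m

341.3333 kN-m/m


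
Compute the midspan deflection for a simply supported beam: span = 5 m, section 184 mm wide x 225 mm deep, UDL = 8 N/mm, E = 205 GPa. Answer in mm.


I = 184 * 225^3 / 12 = 174656250.0 mm^4
L = 5000.0 mm, w = 8 N/mm, E = 205000.0 MPa
delta = 5 * w * L^4 / (384 * E * I)
= 5 * 8 * 5000.0^4 / (384 * 205000.0 * 174656250.0)
= 1.8183 mm

1.8183 mm


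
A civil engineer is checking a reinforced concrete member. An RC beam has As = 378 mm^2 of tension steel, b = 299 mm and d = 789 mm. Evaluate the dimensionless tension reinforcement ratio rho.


rho = As / (b * d)
= 378 / (299 * 789)
= 378 / 235911
= 0.001602 (dimensionless)

0.001602 (dimensionless)


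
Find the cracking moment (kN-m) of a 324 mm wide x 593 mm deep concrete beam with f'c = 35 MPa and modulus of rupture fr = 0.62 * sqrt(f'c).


fr = 0.62 * sqrt(35) = 0.62 * 5.9161 = 3.668 MPa
I = 324 * 593^3 / 12 = 5630252139.0 mm^4
y_t = 296.5 mm
M_cr = fr * I / y_t = 3.668 * 5630252139.0 / 296.5 N-mm
= 69.6512 kN-m

69.6512 kN-m


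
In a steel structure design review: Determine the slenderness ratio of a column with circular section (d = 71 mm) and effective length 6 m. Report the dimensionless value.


Radius of gyration r = d / 4 = 71 / 4 = 17.75 mm
L_eff = 6000.0 mm
Slenderness ratio = L / r = 6000.0 / 17.75 = 338.03 (dimensionless)

338.03 (dimensionless)


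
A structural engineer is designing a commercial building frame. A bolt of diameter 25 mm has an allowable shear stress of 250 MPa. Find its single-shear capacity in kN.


A = pi * d^2 / 4 = pi * 25^2 / 4 = 490.8739 mm^2
V = f_v * A / 1000 = 250 * 490.8739 / 1000
= 122.7185 kN

122.7185 kN


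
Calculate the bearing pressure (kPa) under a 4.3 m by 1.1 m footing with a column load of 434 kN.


A = 4.3 * 1.1 = 4.73 m^2
q = P / A = 434 / 4.73
= 91.7548 kPa

91.7548 kPa


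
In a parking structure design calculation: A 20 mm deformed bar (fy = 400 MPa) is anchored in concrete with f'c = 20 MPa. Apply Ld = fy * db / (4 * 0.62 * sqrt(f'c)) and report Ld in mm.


Ld = (fy * db) / (4 * 0.62 * sqrt(f'c))
= (400 * 20) / (4 * 0.62 * sqrt(20))
= 8000 / 11.0909
= 721.31 mm

721.31 mm


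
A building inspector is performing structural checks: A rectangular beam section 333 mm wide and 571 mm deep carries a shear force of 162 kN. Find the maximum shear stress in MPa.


A = b * h = 333 * 571 = 190143 mm^2
V = 162 kN = 162000.0 N
tau_max = 1.5 * V / A = 1.5 * 162000.0 / 190143
= 1.278 MPa

1.278 MPa


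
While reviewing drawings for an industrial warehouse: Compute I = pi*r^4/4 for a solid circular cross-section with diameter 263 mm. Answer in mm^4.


r = d / 2 = 263 / 2 = 131.5 mm
I = pi * r^4 / 4 = pi * 131.5^4 / 4
= 234851258.98 mm^4

234851258.98 mm^4


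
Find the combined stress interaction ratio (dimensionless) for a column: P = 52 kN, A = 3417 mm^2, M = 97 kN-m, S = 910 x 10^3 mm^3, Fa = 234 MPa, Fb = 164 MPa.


f_a = P / A = 52000.0 / 3417 = 15.218 MPa
f_b = M / S = 97000000.0 / 910000.0 = 106.5934 MPa
Ratio = f_a / Fa + f_b / Fb
= 15.218 / 234 + 106.5934 / 164
= 0.715 (dimensionless)

0.715 (dimensionless)


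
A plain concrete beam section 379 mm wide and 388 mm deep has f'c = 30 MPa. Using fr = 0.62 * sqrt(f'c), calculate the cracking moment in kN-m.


fr = 0.62 * sqrt(30) = 0.62 * 5.4772 = 3.3959 MPa
I = 379 * 388^3 / 12 = 1844816357.33 mm^4
y_t = 194.0 mm
M_cr = fr * I / y_t = 3.3959 * 1844816357.33 / 194.0 N-mm
= 32.2927 kN-m

32.2927 kN-m


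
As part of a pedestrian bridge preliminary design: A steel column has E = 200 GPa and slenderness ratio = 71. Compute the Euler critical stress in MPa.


sigma_cr = pi^2 * E / lambda^2
= 9.8696 * 200000.0 / 71^2
= 9.8696 * 200000.0 / 5041
= 391.5733 MPa

391.5733 MPa


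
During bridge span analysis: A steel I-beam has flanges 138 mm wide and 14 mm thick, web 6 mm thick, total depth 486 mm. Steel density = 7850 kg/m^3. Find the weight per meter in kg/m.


A_flanges = 2 * 138 * 14 = 3864 mm^2
A_web = (486 - 2 * 14) * 6 = 2748 mm^2
A_total = 3864 + 2748 = 6612 mm^2 = 0.006612 m^2
Weight = rho * A = 7850 * 0.006612 = 51.9042 kg/m

51.9042 kg/m


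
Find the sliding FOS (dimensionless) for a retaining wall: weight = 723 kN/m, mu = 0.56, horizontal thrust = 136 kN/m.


Resisting force = mu * W = 0.56 * 723 = 404.88 kN/m
FOS = Resisting / Driving = 404.88 / 136
= 2.9771 (dimensionless)

2.9771 (dimensionless)


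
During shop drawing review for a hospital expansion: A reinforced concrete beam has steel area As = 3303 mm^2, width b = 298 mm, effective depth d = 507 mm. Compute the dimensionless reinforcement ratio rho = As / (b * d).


rho = As / (b * d)
= 3303 / (298 * 507)
= 3303 / 151086
= 0.021862 (dimensionless)

0.021862 (dimensionless)


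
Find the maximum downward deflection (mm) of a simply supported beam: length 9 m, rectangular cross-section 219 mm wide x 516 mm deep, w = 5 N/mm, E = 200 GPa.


I = 219 * 516^3 / 12 = 2507332752.0 mm^4
L = 9000.0 mm, w = 5 N/mm, E = 200000.0 MPa
delta = 5 * w * L^4 / (384 * E * I)
= 5 * 5 * 9000.0^4 / (384 * 200000.0 * 2507332752.0)
= 0.8518 mm

0.8518 mm


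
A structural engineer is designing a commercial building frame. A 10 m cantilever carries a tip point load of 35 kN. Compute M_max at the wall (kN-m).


For a cantilever with a point load at the free end:
M_max = P * L = 35 * 10 = 350 kN-m

350 kN-m


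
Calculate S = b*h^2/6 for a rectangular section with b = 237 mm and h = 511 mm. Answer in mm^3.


S = b * h^2 / 6
= 237 * 511^2 / 6
= 237 * 261121 / 6
= 10314279.5 mm^3

10314279.5 mm^3


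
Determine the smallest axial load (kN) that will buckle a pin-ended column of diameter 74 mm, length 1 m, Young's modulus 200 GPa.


I = pi * d^4 / 64 = 1471962.61 mm^4
L = 1000.0 mm
P_cr = pi^2 * E * I / L^2
= 9.8696 * 200000.0 * 1471962.61 / 1000.0^2
= 2905537.73 N = 2905.5377 kN

2905.5377 kN


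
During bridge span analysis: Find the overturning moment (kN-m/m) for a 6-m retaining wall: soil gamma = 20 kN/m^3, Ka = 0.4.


Pa = 0.5 * Ka * gamma * H^2
= 0.5 * 0.4 * 20 * 6^2
= 144.0 kN/m
Arm = H / 3 = 6 / 3 = 2.0 m
Mo = Pa * arm = Pa * H / 3 = 144.0 * 6 / 3 = 288.0 kN-m/m

288.0 kN-m/m


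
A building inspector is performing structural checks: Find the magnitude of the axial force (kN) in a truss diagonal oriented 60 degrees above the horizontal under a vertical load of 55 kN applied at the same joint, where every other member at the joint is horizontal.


At the joint, only the diagonal has a vertical component, so vertical equilibrium gives:
F * sin(60) = 55
F = 55 / sin(60)
= 55 / 0.866025
= 63.51 kN

63.51 kN


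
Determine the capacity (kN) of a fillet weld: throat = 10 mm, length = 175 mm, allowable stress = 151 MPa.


Strength = throat * length * allowable stress
= 10 * 175 * 151 N
= 264250 N
= 264.25 kN

264.25 kN


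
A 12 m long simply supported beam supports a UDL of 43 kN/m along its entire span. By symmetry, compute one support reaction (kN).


Total load = w * L = 43 * 12 = 516 kN
By symmetry, each reaction R = total / 2 = 516 / 2 = 258.0 kN

258.0 kN


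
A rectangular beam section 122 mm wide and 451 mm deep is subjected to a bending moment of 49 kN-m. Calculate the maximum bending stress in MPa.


I = b * h^3 / 12 = 122 * 451^3 / 12 = 932627485.17 mm^4
y = h / 2 = 451 / 2 = 225.5 mm
M = 49 kN-m = 49000000.0 N-mm
sigma = M * y / I = 49000000.0 * 225.5 / 932627485.17
= 11.85 MPa

11.85 MPa


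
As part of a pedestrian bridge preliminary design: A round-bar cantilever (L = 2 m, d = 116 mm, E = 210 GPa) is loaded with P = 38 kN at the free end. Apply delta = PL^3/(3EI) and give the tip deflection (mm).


I = pi * d^4 / 64 = pi * 116^4 / 64 = 8887955.17 mm^4
L = 2000.0 mm, P = 38000.0 N, E = 210000.0 MPa
delta = P * L^3 / (3 * E * I)
= 38000.0 * 2000.0^3 / (3 * 210000.0 * 8887955.17)
= 54.2914 mm

54.2914 mm


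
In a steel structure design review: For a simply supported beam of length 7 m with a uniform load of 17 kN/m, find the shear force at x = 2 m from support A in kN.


R_A = w * L / 2 = 17 * 7 / 2 = 59.5 kN
V(x) = R_A - w * x = 59.5 - 17 * 2
= 25.5 kN

25.5 kN


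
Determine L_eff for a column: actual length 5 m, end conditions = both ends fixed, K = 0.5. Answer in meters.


L_eff = K * L
= 0.5 * 5
= 2.5 m

2.5 m


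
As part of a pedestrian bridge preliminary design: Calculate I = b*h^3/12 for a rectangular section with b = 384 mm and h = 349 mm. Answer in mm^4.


I = b * h^3 / 12
= 384 * 349^3 / 12
= 384 * 42508549 / 12
= 1360273568.0 mm^4

1360273568.0 mm^4


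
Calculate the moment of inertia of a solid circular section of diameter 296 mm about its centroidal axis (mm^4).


r = d / 2 = 296 / 2 = 148.0 mm
I = pi * r^4 / 4 = pi * 148.0^4 / 4
= 376822427.47 mm^4

376822427.47 mm^4


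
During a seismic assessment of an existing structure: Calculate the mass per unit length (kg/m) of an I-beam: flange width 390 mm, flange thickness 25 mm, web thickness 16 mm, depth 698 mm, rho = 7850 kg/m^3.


A_flanges = 2 * 390 * 25 = 19500 mm^2
A_web = (698 - 2 * 25) * 16 = 10368 mm^2
A_total = 19500 + 10368 = 29868 mm^2 = 0.029868 m^2
Weight = rho * A = 7850 * 0.029868 = 234.4638 kg/m

234.4638 kg/m


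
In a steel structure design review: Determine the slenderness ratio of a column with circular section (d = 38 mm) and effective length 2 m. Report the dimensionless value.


Radius of gyration r = d / 4 = 38 / 4 = 9.5 mm
L_eff = 2000.0 mm
Slenderness ratio = L / r = 2000.0 / 9.5 = 210.53 (dimensionless)

210.53 (dimensionless)


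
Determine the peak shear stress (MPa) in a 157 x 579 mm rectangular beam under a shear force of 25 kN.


A = b * h = 157 * 579 = 90903 mm^2
V = 25 kN = 25000.0 N
tau_max = 1.5 * V / A = 1.5 * 25000.0 / 90903
= 0.4125 MPa

0.4125 MPa


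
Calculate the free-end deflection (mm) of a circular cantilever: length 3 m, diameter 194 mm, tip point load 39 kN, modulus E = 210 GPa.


I = pi * d^4 / 64 = pi * 194^4 / 64 = 69530734.7 mm^4
L = 3000.0 mm, P = 39000.0 N, E = 210000.0 MPa
delta = P * L^3 / (3 * E * I)
= 39000.0 * 3000.0^3 / (3 * 210000.0 * 69530734.7)
= 24.0387 mm

24.0387 mm


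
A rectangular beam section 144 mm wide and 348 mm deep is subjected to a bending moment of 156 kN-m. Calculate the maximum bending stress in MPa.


I = b * h^3 / 12 = 144 * 348^3 / 12 = 505730304.0 mm^4
y = h / 2 = 348 / 2 = 174.0 mm
M = 156 kN-m = 156000000.0 N-mm
sigma = M * y / I = 156000000.0 * 174.0 / 505730304.0
= 53.67 MPa

53.67 MPa


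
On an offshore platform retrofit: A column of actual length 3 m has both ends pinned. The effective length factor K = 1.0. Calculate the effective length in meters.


L_eff = K * L
= 1.0 * 3
= 3.0 m

3.0 m


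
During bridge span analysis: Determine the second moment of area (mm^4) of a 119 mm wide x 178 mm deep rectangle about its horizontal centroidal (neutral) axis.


I = b * h^3 / 12
= 119 * 178^3 / 12
= 119 * 5639752 / 12
= 55927540.67 mm^4

55927540.67 mm^4


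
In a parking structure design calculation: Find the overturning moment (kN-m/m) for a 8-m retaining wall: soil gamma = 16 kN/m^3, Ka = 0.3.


Pa = 0.5 * Ka * gamma * H^2
= 0.5 * 0.3 * 16 * 8^2
= 153.6 kN/m
Arm = H / 3 = 8 / 3 = 2.6667 m
Mo = Pa * arm = Pa * H / 3 = 153.6 * 8 / 3 = 409.6 kN-m/m

409.6 kN-m/m


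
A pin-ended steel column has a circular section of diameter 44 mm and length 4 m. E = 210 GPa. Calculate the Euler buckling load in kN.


I = pi * d^4 / 64 = 183984.23 mm^4
L = 4000.0 mm
P_cr = pi^2 * E * I / L^2
= 9.8696 * 210000.0 * 183984.23 / 4000.0^2
= 23833.05 N = 23.8331 kN

23.8331 kN


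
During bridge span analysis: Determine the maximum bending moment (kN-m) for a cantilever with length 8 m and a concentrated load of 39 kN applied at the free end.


For a cantilever with a point load at the free end:
M_max = P * L = 39 * 8 = 312 kN-m

312 kN-m


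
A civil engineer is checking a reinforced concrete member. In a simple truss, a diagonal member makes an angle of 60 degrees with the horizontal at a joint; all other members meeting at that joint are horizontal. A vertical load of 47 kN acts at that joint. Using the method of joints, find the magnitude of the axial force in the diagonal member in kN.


At the joint, only the diagonal has a vertical component, so vertical equilibrium gives:
F * sin(60) = 47
F = 47 / sin(60)
= 47 / 0.866025
= 54.27 kN

54.27 kN


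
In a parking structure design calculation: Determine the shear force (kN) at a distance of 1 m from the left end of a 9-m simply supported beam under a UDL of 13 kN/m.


R_A = w * L / 2 = 13 * 9 / 2 = 58.5 kN
V(x) = R_A - w * x = 58.5 - 13 * 1
= 45.5 kN

45.5 kN


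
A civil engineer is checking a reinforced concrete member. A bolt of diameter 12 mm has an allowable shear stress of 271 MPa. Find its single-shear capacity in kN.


A = pi * d^2 / 4 = pi * 12^2 / 4 = 113.0973 mm^2
V = f_v * A / 1000 = 271 * 113.0973 / 1000
= 30.6494 kN

30.6494 kN


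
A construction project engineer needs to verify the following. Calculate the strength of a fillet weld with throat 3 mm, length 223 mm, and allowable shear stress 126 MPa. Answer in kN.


Strength = throat * length * allowable stress
= 3 * 223 * 126 N
= 84294 N
= 84.29 kN

84.29 kN


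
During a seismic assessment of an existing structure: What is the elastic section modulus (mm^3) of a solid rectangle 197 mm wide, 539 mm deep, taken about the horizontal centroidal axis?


S = b * h^2 / 6
= 197 * 539^2 / 6
= 197 * 290521 / 6
= 9538772.83 mm^3

9538772.83 mm^3


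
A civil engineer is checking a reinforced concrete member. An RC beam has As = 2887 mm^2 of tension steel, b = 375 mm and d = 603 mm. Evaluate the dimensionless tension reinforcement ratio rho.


rho = As / (b * d)
= 2887 / (375 * 603)
= 2887 / 226125
= 0.012767 (dimensionless)

0.012767 (dimensionless)


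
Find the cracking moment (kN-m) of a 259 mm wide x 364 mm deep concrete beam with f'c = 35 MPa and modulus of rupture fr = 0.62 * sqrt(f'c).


fr = 0.62 * sqrt(35) = 0.62 * 5.9161 = 3.668 MPa
I = 259 * 364^3 / 12 = 1040932741.33 mm^4
y_t = 182.0 mm
M_cr = fr * I / y_t = 3.668 * 1040932741.33 / 182.0 N-mm
= 20.9786 kN-m

20.9786 kN-m


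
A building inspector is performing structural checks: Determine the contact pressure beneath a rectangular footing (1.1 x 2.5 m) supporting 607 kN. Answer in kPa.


A = 1.1 * 2.5 = 2.75 m^2
q = P / A = 607 / 2.75
= 220.7273 kPa

220.7273 kPa


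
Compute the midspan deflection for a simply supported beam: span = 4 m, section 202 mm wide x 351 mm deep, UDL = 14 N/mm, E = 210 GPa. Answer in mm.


I = 202 * 351^3 / 12 = 727933108.5 mm^4
L = 4000.0 mm, w = 14 N/mm, E = 210000.0 MPa
delta = 5 * w * L^4 / (384 * E * I)
= 5 * 14 * 4000.0^4 / (384 * 210000.0 * 727933108.5)
= 0.3053 mm

0.3053 mm


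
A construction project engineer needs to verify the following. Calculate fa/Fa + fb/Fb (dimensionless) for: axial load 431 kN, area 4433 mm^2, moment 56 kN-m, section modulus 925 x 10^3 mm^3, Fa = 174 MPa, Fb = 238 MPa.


f_a = P / A = 431000.0 / 4433 = 97.2254 MPa
f_b = M / S = 56000000.0 / 925000.0 = 60.5405 MPa
Ratio = f_a / Fa + f_b / Fb
= 97.2254 / 174 + 60.5405 / 238
= 0.8131 (dimensionless)

0.8131 (dimensionless)


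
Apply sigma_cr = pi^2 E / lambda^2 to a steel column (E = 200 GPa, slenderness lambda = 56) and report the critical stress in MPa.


sigma_cr = pi^2 * E / lambda^2
= 9.8696 * 200000.0 / 56^2
= 9.8696 * 200000.0 / 3136
= 629.4391 MPa

629.4391 MPa


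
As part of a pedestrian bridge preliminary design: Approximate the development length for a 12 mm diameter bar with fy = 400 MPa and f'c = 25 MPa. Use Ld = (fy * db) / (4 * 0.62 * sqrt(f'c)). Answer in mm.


Ld = (fy * db) / (4 * 0.62 * sqrt(f'c))
= (400 * 12) / (4 * 0.62 * sqrt(25))
= 4800 / 12.4
= 387.1 mm

387.1 mm


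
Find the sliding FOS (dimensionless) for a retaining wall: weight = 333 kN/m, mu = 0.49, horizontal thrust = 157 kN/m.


Resisting force = mu * W = 0.49 * 333 = 163.17 kN/m
FOS = Resisting / Driving = 163.17 / 157
= 1.0393 (dimensionless)

1.0393 (dimensionless)


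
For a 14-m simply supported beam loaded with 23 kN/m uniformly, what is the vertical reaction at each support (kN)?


Total load = w * L = 23 * 14 = 322 kN
By symmetry, each reaction R = total / 2 = 322 / 2 = 161.0 kN

161.0 kN


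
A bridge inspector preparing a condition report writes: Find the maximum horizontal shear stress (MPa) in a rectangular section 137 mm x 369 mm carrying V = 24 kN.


A = b * h = 137 * 369 = 50553 mm^2
V = 24 kN = 24000.0 N
tau_max = 1.5 * V / A = 1.5 * 24000.0 / 50553
= 0.7121 MPa

0.7121 MPa


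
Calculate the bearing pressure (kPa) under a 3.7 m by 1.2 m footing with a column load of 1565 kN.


A = 3.7 * 1.2 = 4.44 m^2
q = P / A = 1565 / 4.44
= 352.4775 kPa

352.4775 kPa


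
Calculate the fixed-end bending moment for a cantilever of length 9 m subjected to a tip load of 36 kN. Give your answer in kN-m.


For a cantilever with a point load at the free end:
M_max = P * L = 36 * 9 = 324 kN-m

324 kN-m


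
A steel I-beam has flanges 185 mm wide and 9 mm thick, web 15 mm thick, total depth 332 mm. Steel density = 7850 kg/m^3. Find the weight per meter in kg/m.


A_flanges = 2 * 185 * 9 = 3330 mm^2
A_web = (332 - 2 * 9) * 15 = 4710 mm^2
A_total = 3330 + 4710 = 8040 mm^2 = 0.008040 m^2
Weight = rho * A = 7850 * 0.008040 = 63.114 kg/m

63.114 kg/m


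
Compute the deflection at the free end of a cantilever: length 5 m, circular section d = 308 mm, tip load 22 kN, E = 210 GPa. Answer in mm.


I = pi * d^4 / 64 = pi * 308^4 / 64 = 441746141.43 mm^4
L = 5000.0 mm, P = 22000.0 N, E = 210000.0 MPa
delta = P * L^3 / (3 * E * I)
= 22000.0 * 5000.0^3 / (3 * 210000.0 * 441746141.43)
= 9.8814 mm

9.8814 mm


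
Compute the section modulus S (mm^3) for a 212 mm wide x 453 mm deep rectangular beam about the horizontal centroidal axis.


S = b * h^2 / 6
= 212 * 453^2 / 6
= 212 * 205209 / 6
= 7250718.0 mm^3

7250718.0 mm^3


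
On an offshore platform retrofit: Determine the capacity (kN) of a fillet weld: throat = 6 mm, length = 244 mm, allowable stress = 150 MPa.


Strength = throat * length * allowable stress
= 6 * 244 * 150 N
= 219600 N
= 219.6 kN

219.6 kN


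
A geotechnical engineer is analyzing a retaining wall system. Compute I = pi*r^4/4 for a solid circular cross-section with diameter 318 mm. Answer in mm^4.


r = d / 2 = 318 / 2 = 159.0 mm
I = pi * r^4 / 4 = pi * 159.0^4 / 4
= 501970712.14 mm^4

501970712.14 mm^4


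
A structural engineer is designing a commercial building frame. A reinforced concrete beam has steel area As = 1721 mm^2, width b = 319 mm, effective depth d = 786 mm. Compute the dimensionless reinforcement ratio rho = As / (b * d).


rho = As / (b * d)
= 1721 / (319 * 786)
= 1721 / 250734
= 0.006864 (dimensionless)

0.006864 (dimensionless)


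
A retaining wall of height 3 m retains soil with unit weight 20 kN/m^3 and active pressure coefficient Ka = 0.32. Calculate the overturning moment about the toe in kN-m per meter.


Pa = 0.5 * Ka * gamma * H^2
= 0.5 * 0.32 * 20 * 3^2
= 28.8 kN/m
Arm = H / 3 = 3 / 3 = 1.0 m
Mo = Pa * arm = Pa * H / 3 = 28.8 * 3 / 3 = 28.8 kN-m/m

28.8 kN-m/m


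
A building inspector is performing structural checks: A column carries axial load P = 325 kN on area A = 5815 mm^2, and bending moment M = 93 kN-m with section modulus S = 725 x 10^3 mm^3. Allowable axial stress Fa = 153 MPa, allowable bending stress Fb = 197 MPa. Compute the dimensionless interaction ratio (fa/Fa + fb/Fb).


f_a = P / A = 325000.0 / 5815 = 55.8899 MPa
f_b = M / S = 93000000.0 / 725000.0 = 128.2759 MPa
Ratio = f_a / Fa + f_b / Fb
= 55.8899 / 153 + 128.2759 / 197
= 1.0164 (dimensionless)

1.0164 (dimensionless)


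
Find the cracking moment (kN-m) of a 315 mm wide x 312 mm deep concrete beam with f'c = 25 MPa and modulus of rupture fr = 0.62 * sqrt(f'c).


fr = 0.62 * sqrt(25) = 0.62 * 5.0 = 3.1 MPa
I = 315 * 312^3 / 12 = 797247360.0 mm^4
y_t = 156.0 mm
M_cr = fr * I / y_t = 3.1 * 797247360.0 / 156.0 N-mm
= 15.8427 kN-m

15.8427 kN-m


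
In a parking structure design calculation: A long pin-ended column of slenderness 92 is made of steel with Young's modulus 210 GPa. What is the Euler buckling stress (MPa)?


sigma_cr = pi^2 * E / lambda^2
= 9.8696 * 210000.0 / 92^2
= 9.8696 * 210000.0 / 8464
= 244.8744 MPa

244.8744 MPa


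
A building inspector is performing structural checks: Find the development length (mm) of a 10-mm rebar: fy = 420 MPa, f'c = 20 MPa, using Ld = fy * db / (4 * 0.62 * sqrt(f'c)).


Ld = (fy * db) / (4 * 0.62 * sqrt(f'c))
= (420 * 10) / (4 * 0.62 * sqrt(20))
= 4200 / 11.0909
= 378.69 mm

378.69 mm


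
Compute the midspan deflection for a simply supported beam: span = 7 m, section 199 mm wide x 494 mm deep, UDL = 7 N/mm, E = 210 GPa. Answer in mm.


I = 199 * 494^3 / 12 = 1999183584.67 mm^4
L = 7000.0 mm, w = 7 N/mm, E = 210000.0 MPa
delta = 5 * w * L^4 / (384 * E * I)
= 5 * 7 * 7000.0^4 / (384 * 210000.0 * 1999183584.67)
= 0.5213 mm

0.5213 mm


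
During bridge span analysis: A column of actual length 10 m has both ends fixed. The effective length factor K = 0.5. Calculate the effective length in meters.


L_eff = K * L
= 0.5 * 10
= 5.0 m

5.0 m


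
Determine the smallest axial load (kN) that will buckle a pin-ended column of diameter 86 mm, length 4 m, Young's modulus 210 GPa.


I = pi * d^4 / 64 = 2685120.03 mm^4
L = 4000.0 mm
P_cr = pi^2 * E * I / L^2
= 9.8696 * 210000.0 * 2685120.03 / 4000.0^2
= 347826.58 N = 347.8266 kN

347.8266 kN
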